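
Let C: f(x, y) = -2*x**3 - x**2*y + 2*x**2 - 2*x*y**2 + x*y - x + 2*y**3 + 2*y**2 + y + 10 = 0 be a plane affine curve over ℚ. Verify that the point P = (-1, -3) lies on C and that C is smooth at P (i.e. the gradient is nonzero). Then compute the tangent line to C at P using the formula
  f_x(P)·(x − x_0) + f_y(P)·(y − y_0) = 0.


Tangent line at P: -38*x + 29*y + 49 = 0.

Step 1: f(-1, -3) = 0, so P lies on C.
Step 2: partial derivatives
  f_x(x, y) = -6*x**2 - 2*x*y + 4*x - 2*y**2 + y - 1, f_y(x, y) = -x**2 - 4*x*y + x + 6*y**2 + 4*y + 1.
  f_x(P) = -38, f_y(P) = 29 (gradient nonzero, so P is smooth).
Step 3: tangent line at P: -38·(x − -1) + 29·(y − -3) = 0.
Expanding: -38*x + 29*y + 49 = 0.


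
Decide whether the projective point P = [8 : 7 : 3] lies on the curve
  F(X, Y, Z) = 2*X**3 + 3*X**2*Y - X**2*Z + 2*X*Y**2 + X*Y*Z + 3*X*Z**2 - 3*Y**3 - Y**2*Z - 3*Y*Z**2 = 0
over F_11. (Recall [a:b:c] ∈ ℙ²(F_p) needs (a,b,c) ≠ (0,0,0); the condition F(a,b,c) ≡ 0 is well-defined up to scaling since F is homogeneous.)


F(8,7,3) ≡ 10 (mod 11); P is NOT on the curve.

Evaluate F(8, 7, 3) term-by-term (mod 11).
  2*X**3 ↦ 2·512·1·1 = 1024
  3*X**2*Y ↦ 3·64·7·1 = 1344
  -X**2*Z ↦ -1·64·1·3 = -192
  2*X*Y**2 ↦ 2·8·49·1 = 784
  X*Y*Z ↦ 1·8·7·3 = 168
  3*X*Z**2 ↦ 3·8·1·9 = 216
  -3*Y**3 ↦ -3·1·343·1 = -1029
  -Y**2*Z ↦ -1·1·49·3 = -147
  -3*Y*Z**2 ↦ -3·1·7·9 = -189
Sum: F(8, 7, 3) = (1024) + (1344) + (-192) + (784) + (168) + (216) + (-1029) + (-147) + (-189) = 1979.
Reducing mod 11: 1979 ≡ 10 (mod 11).
Since F(a, b, c) ≡ 10 ≠ 0 (mod 11), P does NOT lie on the curve.


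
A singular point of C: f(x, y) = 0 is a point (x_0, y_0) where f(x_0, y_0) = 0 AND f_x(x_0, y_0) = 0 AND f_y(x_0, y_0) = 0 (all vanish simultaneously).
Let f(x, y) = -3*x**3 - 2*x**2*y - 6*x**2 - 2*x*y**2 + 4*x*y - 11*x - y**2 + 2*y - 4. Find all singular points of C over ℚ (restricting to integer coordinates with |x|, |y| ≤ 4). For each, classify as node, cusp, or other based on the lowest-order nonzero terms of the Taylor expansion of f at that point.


Singular points: {(-1, 2)}; classification: node.

Compute partial derivatives:
  f_x = -9*x**2 - 4*x*y - 12*x - 2*y**2 + 4*y - 11.
  f_y = -2*x**2 - 4*x*y + 4*x - 2*y + 2.
Scan x_0 ∈ {−4, ..., 4}. For each x_0, f_y(x_0, y) is a polynomial in y; find its integer roots y ∈ {−4, ..., 4}, then test f_x and f at those candidates.
  x = -4: f_y(-4, y) = 14*y - 46; no integer root y with |y| ≤ 4.
  x = -3: f_y(-3, y) = 10*y - 28; no integer root y with |y| ≤ 4.
  x = -2: f_y(-2, y) = 6*y - 14; no integer root y with |y| ≤ 4.
  x = -1: f_y(-1, y) = 2*y - 4; vanishes at y ∈ {2}. (-1, 2): f_x = 0, f = 0 — SINGULAR.
  x = 0: f_y(0, y) = 2 - 2*y; vanishes at y ∈ {1}. (0, 1): f_x = -9 ≠ 0.
  x = 1: f_y(1, y) = 4 - 6*y; no integer root y with |y| ≤ 4.
  x = 2: f_y(2, y) = 2 - 10*y; no integer root y with |y| ≤ 4.
  x = 3: f_y(3, y) = -14*y - 4; no integer root y with |y| ≤ 4.
  x = 4: f_y(4, y) = -18*y - 14; no integer root y with |y| ≤ 4.
Only singular point on the grid: (-1, 2).
Classify: substitute x = -1 + u, y = 2 + v and expand: f = -3*u**3 - 2*u**2*v - u**2 - 2*u*v**2 + v**2.
No constant or linear terms (consistent with a singular point). Quadratic part: -u**2 + v**2. Cubic part: -3*u**3 - 2*u**2*v - 2*u*v**2.
The quadratic part v**2 - u**2 = (v − u)(v + u) splits into two distinct linear factors, so there are two distinct tangent lines y − 2 = ±(x − -1) — this is a node (ordinary double point).
Classification: node.


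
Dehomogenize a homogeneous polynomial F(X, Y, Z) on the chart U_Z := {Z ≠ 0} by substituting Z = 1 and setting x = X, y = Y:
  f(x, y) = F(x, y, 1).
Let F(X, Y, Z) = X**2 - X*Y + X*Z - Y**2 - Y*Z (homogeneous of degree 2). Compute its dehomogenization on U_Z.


f(x, y) = x**2 - x*y + x - y**2 - y

On U_Z we set Z = 1. Each monomial c·X^i·Y^j·Z^k in F becomes c·x^i·y^j·1^k = c·x^i·y^j.
Substituting Z = 1: F(X, Y, 1) = x**2 - x*y + x - y**2 - y.
Note: deg(f) ≤ deg(F) = 2; strict inequality happens when F is divisible by Z (lost terms).


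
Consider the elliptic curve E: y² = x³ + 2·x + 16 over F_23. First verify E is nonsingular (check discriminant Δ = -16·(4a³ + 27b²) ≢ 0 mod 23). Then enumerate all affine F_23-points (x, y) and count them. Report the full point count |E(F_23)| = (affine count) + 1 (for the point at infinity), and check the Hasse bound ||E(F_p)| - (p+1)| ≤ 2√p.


Affine points = {(0, 4), (0, 19), (3, 7), (3, 16), (5, 6), (5, 17), (9, 2), (9, 21), (10, 1), (10, 22), (11, 9), (11, 14), (13, 10), (13, 13), (16, 2), (16, 21), (17, 8), (17, 15), (19, 6), (19, 17), (20, 11), (20, 12), (21, 2), (21, 21), (22, 6), (22, 17)}; affine count = 26; |E(F_23)| = 27.

Discriminant check: Δ ∝ 4a³ + 27b² = 4·2³ + 27·16² = 4·8 + 27·256 ≡ 21 (mod 23). Nonzero ⇒ E is nonsingular.
For each x ∈ F_23, compute rhs = x³ + 2·x + 16 mod 23, then count y ∈ F_23 with y² ≡ rhs.
  x = 0: rhs = 16, matching y values: 4, 19 (2 points).
  x = 1: rhs = 19, matching y values: none (0 points).
  x = 2: rhs = 5, matching y values: none (0 points).
  x = 3: rhs = 3, matching y values: 7, 16 (2 points).
  x = 4: rhs = 19, matching y values: none (0 points).
  x = 5: rhs = 13, matching y values: 6, 17 (2 points).
  x = 6: rhs = 14, matching y values: none (0 points).
  x = 7: rhs = 5, matching y values: none (0 points).
  x = 8: rhs = 15, matching y values: none (0 points).
  x = 9: rhs = 4, matching y values: 2, 21 (2 points).
  x = 10: rhs = 1, matching y values: 1, 22 (2 points).
  x = 11: rhs = 12, matching y values: 9, 14 (2 points).
  x = 12: rhs = 20, matching y values: none (0 points).
  x = 13: rhs = 8, matching y values: 10, 13 (2 points).
  x = 14: rhs = 5, matching y values: none (0 points).
  x = 15: rhs = 17, matching y values: none (0 points).
  x = 16: rhs = 4, matching y values: 2, 21 (2 points).
  x = 17: rhs = 18, matching y values: 8, 15 (2 points).
  x = 18: rhs = 19, matching y values: none (0 points).
  x = 19: rhs = 13, matching y values: 6, 17 (2 points).
  x = 20: rhs = 6, matching y values: 11, 12 (2 points).
  x = 21: rhs = 4, matching y values: 2, 21 (2 points).
  x = 22: rhs = 13, matching y values: 6, 17 (2 points).
Total affine count: 26.
Full point count |E(F_23)| = 26 + 1 = 27.
Hasse bound: |27 − (23+1)| = |3| = 3 ≤ 2√23 ≈ 9.5917 ✓.


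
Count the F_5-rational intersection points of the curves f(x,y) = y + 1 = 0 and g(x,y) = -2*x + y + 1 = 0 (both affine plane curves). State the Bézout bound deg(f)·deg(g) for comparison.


Common zeros: {(0, 4)}; count = 1; Bézout bound = 1.

deg(f) = 1, deg(g) = 1, so Bézout bound = 1.
Scan x ∈ F_5. For each x, list the y ∈ F_5 with f(x, y) ≡ 0 and those with g(x, y) ≡ 0 (mod 5); the common zeros in that column are the intersection.
  x = 0: f ≡ 0 at y ∈ {4}; g ≡ 0 at y ∈ {4}; common: {4}.
  x = 1: f ≡ 0 at y ∈ {4}; g ≡ 0 at y ∈ {1}; common: ∅.
  x = 2: f ≡ 0 at y ∈ {4}; g ≡ 0 at y ∈ {3}; common: ∅.
  x = 3: f ≡ 0 at y ∈ {4}; g ≡ 0 at y ∈ {0}; common: ∅.
  x = 4: f ≡ 0 at y ∈ {4}; g ≡ 0 at y ∈ {2}; common: ∅.
Collecting: common zeros = {(0, 4)}, so the count is 1.
Comparison with the Bézout bound: 1 ≤ 1 = deg(f)·deg(g), as expected for curves with no common component (the bound is attained).


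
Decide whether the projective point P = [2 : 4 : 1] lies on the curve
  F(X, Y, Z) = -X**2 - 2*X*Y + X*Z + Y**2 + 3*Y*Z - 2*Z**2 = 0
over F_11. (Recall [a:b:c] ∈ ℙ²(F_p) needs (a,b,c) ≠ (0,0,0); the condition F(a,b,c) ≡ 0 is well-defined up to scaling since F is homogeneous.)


F(2,4,1) ≡ 8 (mod 11); P is NOT on the curve.

Evaluate F(2, 4, 1) term-by-term (mod 11).
  -X**2 ↦ -1·4·1·1 = -4
  -2*X*Y ↦ -2·2·4·1 = -16
  X*Z ↦ 1·2·1·1 = 2
  Y**2 ↦ 1·1·16·1 = 16
  3*Y*Z ↦ 3·1·4·1 = 12
  -2*Z**2 ↦ -2·1·1·1 = -2
Sum: F(2, 4, 1) = (-4) + (-16) + (2) + (16) + (12) + (-2) = 8.
Reducing mod 11: 8 ≡ 8 (mod 11).
Since F(a, b, c) ≡ 8 ≠ 0 (mod 11), P does NOT lie on the curve.


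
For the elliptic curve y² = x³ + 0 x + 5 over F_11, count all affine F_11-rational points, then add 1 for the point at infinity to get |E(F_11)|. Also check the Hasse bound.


Affine points = {(0, 4), (0, 7), (4, 5), (4, 6), (5, 3), (5, 8), (6, 1), (6, 10), (8, 0), (10, 2), (10, 9)}; affine count = 11; |E(F_11)| = 12.

Discriminant check: Δ ∝ 4a³ + 27b² = 4·0³ + 27·5² = 4·0 + 27·25 ≡ 4 (mod 11). Nonzero ⇒ E is nonsingular.
For each x ∈ F_11, compute rhs = x³ + 0·x + 5 mod 11, then count y ∈ F_11 with y² ≡ rhs.
  x = 0: rhs = 5, matching y values: 4, 7 (2 points).
  x = 1: rhs = 6, matching y values: none (0 points).
  x = 2: rhs = 2, matching y values: none (0 points).
  x = 3: rhs = 10, matching y values: none (0 points).
  x = 4: rhs = 3, matching y values: 5, 6 (2 points).
  x = 5: rhs = 9, matching y values: 3, 8 (2 points).
  x = 6: rhs = 1, matching y values: 1, 10 (2 points).
  x = 7: rhs = 7, matching y values: none (0 points).
  x = 8: rhs = 0, matching y values: 0 (1 points).
  x = 9: rhs = 8, matching y values: none (0 points).
  x = 10: rhs = 4, matching y values: 2, 9 (2 points).
Total affine count: 11.
Full point count |E(F_11)| = 11 + 1 = 12.
Hasse bound: |12 − (11+1)| = |0| = 0 ≤ 2√11 ≈ 6.6332 ✓.


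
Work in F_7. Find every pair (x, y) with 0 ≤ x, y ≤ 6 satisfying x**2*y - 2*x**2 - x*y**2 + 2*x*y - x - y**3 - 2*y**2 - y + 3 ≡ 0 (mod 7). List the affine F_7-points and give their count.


Affine F_7-points: {(1, 0), (2, 0), (2, 3), (5, 5), (6, 2)}; count = 5.

For each of the 49 pairs (x, y) ∈ F_7², evaluate f(x, y) mod 7. Record the zeros.
  x = 0: [0↦3, 1↦6, 2↦6, 3↦4, 4↦1, 5↦5, 6↦3]  zeros at y ∈ ∅
  x = 1: [0↦0, 1↦5, 2↦5, 3↦1, 4↦1, 5↦6, 6↦3]  zeros at y ∈ {0}
  x = 2: [0↦0, 1↦2, 2↦4, 3↦0, 4↦5, 5↦6, 6↦4]  zeros at y ∈ {0, 3}
  x = 3: [0↦3, 1↦4, 2↦3, 3↦1, 4↦6, 5↦5, 6↦6]  zeros at y ∈ ∅
  x = 4: [0↦2, 1↦4, 2↦2, 3↦4, 4↦4, 5↦3, 6↦2]  zeros at y ∈ ∅
  x = 5: [0↦4, 1↦2, 2↦1, 3↦2, 4↦6, 5↦0, 6↦6]  zeros at y ∈ {5}
  x = 6: [0↦2, 1↦5, 2↦0, 3↦2, 4↦5, 5↦3, 6↦4]  zeros at y ∈ {2}
Collecting zeros: affine points = {(1, 0), (2, 0), (2, 3), (5, 5), (6, 2)}.
Total count |C(F_7)_aff| = 5.


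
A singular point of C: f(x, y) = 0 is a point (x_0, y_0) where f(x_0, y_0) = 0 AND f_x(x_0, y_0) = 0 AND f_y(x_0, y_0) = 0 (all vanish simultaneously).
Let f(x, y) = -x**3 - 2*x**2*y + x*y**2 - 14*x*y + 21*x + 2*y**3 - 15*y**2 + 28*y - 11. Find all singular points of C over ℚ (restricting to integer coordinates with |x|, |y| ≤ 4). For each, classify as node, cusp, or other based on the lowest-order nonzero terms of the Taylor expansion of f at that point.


Singular points: {(-2, 3)}; classification: cusp.

Compute partial derivatives:
  f_x = -3*x**2 - 4*x*y + y**2 - 14*y + 21.
  f_y = -2*x**2 + 2*x*y - 14*x + 6*y**2 - 30*y + 28.
Scan x_0 ∈ {−4, ..., 4}. For each x_0, f_y(x_0, y) is a polynomial in y; find its integer roots y ∈ {−4, ..., 4}, then test f_x and f at those candidates.
  x = -4: f_y(-4, y) = 6*y**2 - 38*y + 52; vanishes at y ∈ {2}. (-4, 2): f_x = -19 ≠ 0.
  x = -3: f_y(-3, y) = 6*y**2 - 36*y + 52; no integer root y with |y| ≤ 4.
  x = -2: f_y(-2, y) = 6*y**2 - 34*y + 48; vanishes at y ∈ {3}. (-2, 3): f_x = 0, f = 0 — SINGULAR.
  x = -1: f_y(-1, y) = 6*y**2 - 32*y + 40; vanishes at y ∈ {2}. (-1, 2): f_x = 2 ≠ 0.
  x = 0: f_y(0, y) = 6*y**2 - 30*y + 28; no integer root y with |y| ≤ 4.
  x = 1: f_y(1, y) = 6*y**2 - 28*y + 12; no integer root y with |y| ≤ 4.
  x = 2: f_y(2, y) = 6*y**2 - 26*y - 8; no integer root y with |y| ≤ 4.
  x = 3: f_y(3, y) = 6*y**2 - 24*y - 32; no integer root y with |y| ≤ 4.
  x = 4: f_y(4, y) = 6*y**2 - 22*y - 60; no integer root y with |y| ≤ 4.
Only singular point on the grid: (-2, 3).
Classify: substitute x = -2 + u, y = 3 + v and expand: f = -u**3 - 2*u**2*v + u*v**2 + 2*v**3 + v**2.
No constant or linear terms (consistent with a singular point). Quadratic part: v**2. Cubic part: -u**3 - 2*u**2*v + u*v**2 + 2*v**3.
The quadratic part v**2 is a perfect square, so there is a single (double) tangent line v = 0, i.e. y = 3. Restricting the cubic part to that line (v = 0) leaves -u**3 ≠ 0, so f is not divisible by v and the branch is v² ≈ u**3 to lowest order — this is a cusp.
Classification: cusp.


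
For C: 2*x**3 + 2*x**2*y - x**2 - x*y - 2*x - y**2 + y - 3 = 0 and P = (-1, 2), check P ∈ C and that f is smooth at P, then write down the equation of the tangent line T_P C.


Tangent line at P: -4*x - 4 = 0.

Step 1: f(-1, 2) = 0, so P lies on C.
Step 2: partial derivatives
  f_x(x, y) = 6*x**2 + 4*x*y - 2*x - y - 2, f_y(x, y) = 2*x**2 - x - 2*y + 1.
  f_x(P) = -4, f_y(P) = 0 (gradient nonzero, so P is smooth).
Step 3: tangent line at P: -4·(x − -1) + 0·(y − 2) = 0.
Expanding: -4*x - 4 = 0.


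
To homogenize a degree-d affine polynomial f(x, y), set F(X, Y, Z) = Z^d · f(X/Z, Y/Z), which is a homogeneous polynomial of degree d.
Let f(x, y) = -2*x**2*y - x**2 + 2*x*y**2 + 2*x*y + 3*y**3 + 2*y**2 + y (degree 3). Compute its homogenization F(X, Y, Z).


F(X, Y, Z) = -2*X**2*Y - X**2*Z + 2*X*Y**2 + 2*X*Y*Z + 3*Y**3 + 2*Y**2*Z + Y*Z**2

deg(f) = 3.
Substitute x = X/Z, y = Y/Z into f, then multiply by Z^3.
  monomial -2·x^2·y^1 ↦ -2·X^2·Y^1·Z^0.
  monomial -1·x^2·y^0 ↦ -1·X^2·Y^0·Z^1.
  monomial 2·x^1·y^2 ↦ 2·X^1·Y^2·Z^0.
  monomial 2·x^1·y^1 ↦ 2·X^1·Y^1·Z^1.
  monomial 3·x^0·y^3 ↦ 3·X^0·Y^3·Z^0.
  monomial 2·x^0·y^2 ↦ 2·X^0·Y^2·Z^1.
  monomial 1·x^0·y^1 ↦ 1·X^0·Y^1·Z^2.
Collecting: F(X, Y, Z) = -2*X**2*Y - X**2*Z + 2*X*Y**2 + 2*X*Y*Z + 3*Y**3 + 2*Y**2*Z + Y*Z**2.


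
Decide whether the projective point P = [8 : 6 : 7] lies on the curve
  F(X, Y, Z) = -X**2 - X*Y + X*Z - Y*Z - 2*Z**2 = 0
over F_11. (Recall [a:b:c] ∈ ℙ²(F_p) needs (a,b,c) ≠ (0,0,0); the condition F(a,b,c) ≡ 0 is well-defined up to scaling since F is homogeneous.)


F(8,6,7) ≡ 2 (mod 11); P is NOT on the curve.

Evaluate F(8, 6, 7) term-by-term (mod 11).
  -X**2 ↦ -1·64·1·1 = -64
  -X*Y ↦ -1·8·6·1 = -48
  X*Z ↦ 1·8·1·7 = 56
  -Y*Z ↦ -1·1·6·7 = -42
  -2*Z**2 ↦ -2·1·1·49 = -98
Sum: F(8, 6, 7) = (-64) + (-48) + (56) + (-42) + (-98) = -196.
Reducing mod 11: -196 ≡ 2 (mod 11).
Since F(a, b, c) ≡ 2 ≠ 0 (mod 11), P does NOT lie on the curve.


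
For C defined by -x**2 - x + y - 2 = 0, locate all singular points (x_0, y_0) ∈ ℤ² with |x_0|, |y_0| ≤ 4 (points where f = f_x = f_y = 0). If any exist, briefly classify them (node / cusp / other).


No singular points in the scanned grid; C is smooth there.

Compute partial derivatives:
  f_x = -2*x - 1.
  f_y = 1.
f_y = 1 is a nonzero constant, so f_y never vanishes: no point (x, y) can satisfy f = f_x = f_y = 0. In particular no (x, y) ∈ {−4, ..., 4}² is singular; the curve is smooth.


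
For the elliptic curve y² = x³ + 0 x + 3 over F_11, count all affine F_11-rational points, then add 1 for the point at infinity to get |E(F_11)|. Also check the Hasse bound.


Affine points = {(0, 5), (0, 6), (1, 2), (1, 9), (2, 0), (4, 1), (4, 10), (7, 4), (7, 7), (8, 3), (8, 8)}; affine count = 11; |E(F_11)| = 12.

Discriminant check: Δ ∝ 4a³ + 27b² = 4·0³ + 27·3² = 4·0 + 27·9 ≡ 1 (mod 11). Nonzero ⇒ E is nonsingular.
For each x ∈ F_11, compute rhs = x³ + 0·x + 3 mod 11, then count y ∈ F_11 with y² ≡ rhs.
  x = 0: rhs = 3, matching y values: 5, 6 (2 points).
  x = 1: rhs = 4, matching y values: 2, 9 (2 points).
  x = 2: rhs = 0, matching y values: 0 (1 points).
  x = 3: rhs = 8, matching y values: none (0 points).
  x = 4: rhs = 1, matching y values: 1, 10 (2 points).
  x = 5: rhs = 7, matching y values: none (0 points).
  x = 6: rhs = 10, matching y values: none (0 points).
  x = 7: rhs = 5, matching y values: 4, 7 (2 points).
  x = 8: rhs = 9, matching y values: 3, 8 (2 points).
  x = 9: rhs = 6, matching y values: none (0 points).
  x = 10: rhs = 2, matching y values: none (0 points).
Total affine count: 11.
Full point count |E(F_11)| = 11 + 1 = 12.
Hasse bound: |12 − (11+1)| = |0| = 0 ≤ 2√11 ≈ 6.6332 ✓.


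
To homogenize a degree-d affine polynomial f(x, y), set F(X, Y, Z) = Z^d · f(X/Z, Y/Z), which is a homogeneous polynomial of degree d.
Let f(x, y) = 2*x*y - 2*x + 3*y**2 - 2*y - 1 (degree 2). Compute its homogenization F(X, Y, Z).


F(X, Y, Z) = 2*X*Y - 2*X*Z + 3*Y**2 - 2*Y*Z - Z**2

deg(f) = 2.
Substitute x = X/Z, y = Y/Z into f, then multiply by Z^2.
  monomial 2·x^1·y^1 ↦ 2·X^1·Y^1·Z^0.
  monomial -2·x^1·y^0 ↦ -2·X^1·Y^0·Z^1.
  monomial 3·x^0·y^2 ↦ 3·X^0·Y^2·Z^0.
  monomial -2·x^0·y^1 ↦ -2·X^0·Y^1·Z^1.
  monomial -1·x^0·y^0 ↦ -1·X^0·Y^0·Z^2.
Collecting: F(X, Y, Z) = 2*X*Y - 2*X*Z + 3*Y**2 - 2*Y*Z - Z**2.


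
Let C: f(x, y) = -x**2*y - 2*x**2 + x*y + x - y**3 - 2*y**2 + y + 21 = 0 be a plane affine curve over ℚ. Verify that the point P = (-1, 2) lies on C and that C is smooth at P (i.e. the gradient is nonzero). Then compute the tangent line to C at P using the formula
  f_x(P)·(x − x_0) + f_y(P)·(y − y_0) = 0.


Tangent line at P: 11*x - 21*y + 53 = 0.

Step 1: f(-1, 2) = 0, so P lies on C.
Step 2: partial derivatives
  f_x(x, y) = -2*x*y - 4*x + y + 1, f_y(x, y) = -x**2 + x - 3*y**2 - 4*y + 1.
  f_x(P) = 11, f_y(P) = -21 (gradient nonzero, so P is smooth).
Step 3: tangent line at P: 11·(x − -1) + -21·(y − 2) = 0.
Expanding: 11*x - 21*y + 53 = 0.


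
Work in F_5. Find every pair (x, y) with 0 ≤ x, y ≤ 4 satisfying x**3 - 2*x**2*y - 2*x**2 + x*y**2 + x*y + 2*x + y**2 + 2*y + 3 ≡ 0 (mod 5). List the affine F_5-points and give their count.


Affine F_5-points: {(1, 3), (1, 4), (3, 3), (3, 4), (4, 3)}; count = 5.

For each of the 25 pairs (x, y) ∈ F_5², evaluate f(x, y) mod 5. Record the zeros.
  x = 0: [0↦3, 1↦1, 2↦1, 3↦3, 4↦2]  zeros at y ∈ ∅
  x = 1: [0↦4, 1↦2, 2↦4, 3↦0, 4↦0]  zeros at y ∈ {3, 4}
  x = 2: [0↦2, 1↦1, 2↦1, 3↦2, 4↦4]  zeros at y ∈ ∅
  x = 3: [0↦3, 1↦4, 2↦3, 3↦0, 4↦0]  zeros at y ∈ {3, 4}
  x = 4: [0↦3, 1↦2, 2↦1, 3↦0, 4↦4]  zeros at y ∈ {3}
Collecting zeros: affine points = {(1, 3), (1, 4), (3, 3), (3, 4), (4, 3)}.
Total count |C(F_5)_aff| = 5.


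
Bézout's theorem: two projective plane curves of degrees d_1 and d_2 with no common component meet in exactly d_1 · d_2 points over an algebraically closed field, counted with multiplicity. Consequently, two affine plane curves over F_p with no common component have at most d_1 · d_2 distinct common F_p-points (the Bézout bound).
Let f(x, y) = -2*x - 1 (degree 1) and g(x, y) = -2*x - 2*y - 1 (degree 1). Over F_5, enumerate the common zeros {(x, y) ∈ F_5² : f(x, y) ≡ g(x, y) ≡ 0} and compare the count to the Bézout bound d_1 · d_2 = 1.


Common zeros: {(2, 0)}; count = 1; Bézout bound = 1.

deg(f) = 1, deg(g) = 1, so Bézout bound = 1.
Scan x ∈ F_5. For each x, list the y ∈ F_5 with f(x, y) ≡ 0 and those with g(x, y) ≡ 0 (mod 5); the common zeros in that column are the intersection.
  x = 0: f ≡ 0 at y ∈ ∅; g ≡ 0 at y ∈ {2}; common: ∅.
  x = 1: f ≡ 0 at y ∈ ∅; g ≡ 0 at y ∈ {1}; common: ∅.
  x = 2: f ≡ 0 at y ∈ {0, 1, 2, 3, 4}; g ≡ 0 at y ∈ {0}; common: {0}.
  x = 3: f ≡ 0 at y ∈ ∅; g ≡ 0 at y ∈ {4}; common: ∅.
  x = 4: f ≡ 0 at y ∈ ∅; g ≡ 0 at y ∈ {3}; common: ∅.
Collecting: common zeros = {(2, 0)}, so the count is 1.
Comparison with the Bézout bound: 1 ≤ 1 = deg(f)·deg(g), as expected for curves with no common component (the bound is attained).


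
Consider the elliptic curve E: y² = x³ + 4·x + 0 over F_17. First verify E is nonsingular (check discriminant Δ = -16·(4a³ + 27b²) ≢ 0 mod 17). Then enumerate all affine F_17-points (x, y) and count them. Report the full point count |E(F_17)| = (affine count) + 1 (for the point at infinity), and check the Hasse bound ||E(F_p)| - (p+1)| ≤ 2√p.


Affine points = {(0, 0), (2, 4), (2, 13), (5, 3), (5, 14), (6, 6), (6, 11), (8, 0), (9, 0), (11, 7), (11, 10), (12, 5), (12, 12), (15, 1), (15, 16)}; affine count = 15; |E(F_17)| = 16.

Discriminant check: Δ ∝ 4a³ + 27b² = 4·4³ + 27·0² = 4·64 + 27·0 ≡ 1 (mod 17). Nonzero ⇒ E is nonsingular.
For each x ∈ F_17, compute rhs = x³ + 4·x + 0 mod 17, then count y ∈ F_17 with y² ≡ rhs.
  x = 0: rhs = 0, matching y values: 0 (1 points).
  x = 1: rhs = 5, matching y values: none (0 points).
  x = 2: rhs = 16, matching y values: 4, 13 (2 points).
  x = 3: rhs = 5, matching y values: none (0 points).
  x = 4: rhs = 12, matching y values: none (0 points).
  x = 5: rhs = 9, matching y values: 3, 14 (2 points).
  x = 6: rhs = 2, matching y values: 6, 11 (2 points).
  x = 7: rhs = 14, matching y values: none (0 points).
  x = 8: rhs = 0, matching y values: 0 (1 points).
  x = 9: rhs = 0, matching y values: 0 (1 points).
  x = 10: rhs = 3, matching y values: none (0 points).
  x = 11: rhs = 15, matching y values: 7, 10 (2 points).
  x = 12: rhs = 8, matching y values: 5, 12 (2 points).
  x = 13: rhs = 5, matching y values: none (0 points).
  x = 14: rhs = 12, matching y values: none (0 points).
  x = 15: rhs = 1, matching y values: 1, 16 (2 points).
  x = 16: rhs = 12, matching y values: none (0 points).
Total affine count: 15.
Full point count |E(F_17)| = 15 + 1 = 16.
Hasse bound: |16 − (17+1)| = |-2| = 2 ≤ 2√17 ≈ 8.2462 ✓.


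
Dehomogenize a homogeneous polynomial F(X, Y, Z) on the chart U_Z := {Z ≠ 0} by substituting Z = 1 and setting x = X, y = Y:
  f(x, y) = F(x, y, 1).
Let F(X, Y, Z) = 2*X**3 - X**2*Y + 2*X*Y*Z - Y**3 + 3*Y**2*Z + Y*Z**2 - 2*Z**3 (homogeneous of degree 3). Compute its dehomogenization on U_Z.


f(x, y) = 2*x**3 - x**2*y + 2*x*y - y**3 + 3*y**2 + y - 2

On U_Z we set Z = 1. Each monomial c·X^i·Y^j·Z^k in F becomes c·x^i·y^j·1^k = c·x^i·y^j.
Substituting Z = 1: F(X, Y, 1) = 2*x**3 - x**2*y + 2*x*y - y**3 + 3*y**2 + y - 2.
Note: deg(f) ≤ deg(F) = 3; strict inequality happens when F is divisible by Z (lost terms).


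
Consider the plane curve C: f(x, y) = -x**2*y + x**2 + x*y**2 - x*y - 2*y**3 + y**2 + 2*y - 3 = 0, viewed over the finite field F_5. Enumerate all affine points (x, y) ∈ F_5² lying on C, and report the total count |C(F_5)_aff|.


Affine F_5-points: {(1, 2), (2, 4), (4, 3)}; count = 3.

For each of the 25 pairs (x, y) ∈ F_5², evaluate f(x, y) mod 5. Record the zeros.
  x = 0: [0↦2, 1↦3, 2↦4, 3↦3, 4↦3]  zeros at y ∈ ∅
  x = 1: [0↦3, 1↦3, 2↦0, 3↦2, 4↦2]  zeros at y ∈ {2}
  x = 2: [0↦1, 1↦3, 2↦4, 3↦2, 4↦0]  zeros at y ∈ {4}
  x = 3: [0↦1, 1↦3, 2↦1, 3↦3, 4↦2]  zeros at y ∈ ∅
  x = 4: [0↦3, 1↦3, 2↦1, 3↦0, 4↦3]  zeros at y ∈ {3}
Collecting zeros: affine points = {(1, 2), (2, 4), (4, 3)}.
Total count |C(F_5)_aff| = 3.


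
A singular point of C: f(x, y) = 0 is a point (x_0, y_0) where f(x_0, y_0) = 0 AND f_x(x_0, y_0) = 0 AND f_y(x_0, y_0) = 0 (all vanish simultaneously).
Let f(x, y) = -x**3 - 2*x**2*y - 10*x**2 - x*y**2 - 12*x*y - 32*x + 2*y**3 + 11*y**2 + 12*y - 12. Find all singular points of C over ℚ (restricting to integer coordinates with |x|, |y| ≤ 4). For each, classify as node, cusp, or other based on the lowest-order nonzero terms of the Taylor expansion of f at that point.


Singular points: {(-2, -2)}; classification: cusp.

Compute partial derivatives:
  f_x = -3*x**2 - 4*x*y - 20*x - y**2 - 12*y - 32.
  f_y = -2*x**2 - 2*x*y - 12*x + 6*y**2 + 22*y + 12.
Scan x_0 ∈ {−4, ..., 4}. For each x_0, f_y(x_0, y) is a polynomial in y; find its integer roots y ∈ {−4, ..., 4}, then test f_x and f at those candidates.
  x = -4: f_y(-4, y) = 6*y**2 + 30*y + 28; no integer root y with |y| ≤ 4.
  x = -3: f_y(-3, y) = 6*y**2 + 28*y + 30; vanishes at y ∈ {-3}. (-3, -3): f_x = -8 ≠ 0.
  x = -2: f_y(-2, y) = 6*y**2 + 26*y + 28; vanishes at y ∈ {-2}. (-2, -2): f_x = 0, f = 0 — SINGULAR.
  x = -1: f_y(-1, y) = 6*y**2 + 24*y + 22; no integer root y with |y| ≤ 4.
  x = 0: f_y(0, y) = 6*y**2 + 22*y + 12; vanishes at y ∈ {-3}. (0, -3): f_x = -5 ≠ 0.
  x = 1: f_y(1, y) = 6*y**2 + 20*y - 2; no integer root y with |y| ≤ 4.
  x = 2: f_y(2, y) = 6*y**2 + 18*y - 20; no integer root y with |y| ≤ 4.
  x = 3: f_y(3, y) = 6*y**2 + 16*y - 42; no integer root y with |y| ≤ 4.
  x = 4: f_y(4, y) = 6*y**2 + 14*y - 68; no integer root y with |y| ≤ 4.
Only singular point on the grid: (-2, -2).
Classify: substitute x = -2 + u, y = -2 + v and expand: f = -u**3 - 2*u**2*v - u*v**2 + 2*v**3 + v**2.
No constant or linear terms (consistent with a singular point). Quadratic part: v**2. Cubic part: -u**3 - 2*u**2*v - u*v**2 + 2*v**3.
The quadratic part v**2 is a perfect square, so there is a single (double) tangent line v = 0, i.e. y = -2. Restricting the cubic part to that line (v = 0) leaves -u**3 ≠ 0, so f is not divisible by v and the branch is v² ≈ u**3 to lowest order — this is a cusp.
Classification: cusp.


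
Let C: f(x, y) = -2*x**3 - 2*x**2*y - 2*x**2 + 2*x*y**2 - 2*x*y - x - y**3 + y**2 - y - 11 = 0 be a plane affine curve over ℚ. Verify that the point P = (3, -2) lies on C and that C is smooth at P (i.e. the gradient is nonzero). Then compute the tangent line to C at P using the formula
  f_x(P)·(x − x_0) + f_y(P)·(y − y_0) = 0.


Tangent line at P: -31*x - 65*y - 37 = 0.

Step 1: f(3, -2) = 0, so P lies on C.
Step 2: partial derivatives
  f_x(x, y) = -6*x**2 - 4*x*y - 4*x + 2*y**2 - 2*y - 1, f_y(x, y) = -2*x**2 + 4*x*y - 2*x - 3*y**2 + 2*y - 1.
  f_x(P) = -31, f_y(P) = -65 (gradient nonzero, so P is smooth).
Step 3: tangent line at P: -31·(x − 3) + -65·(y − -2) = 0.
Expanding: -31*x - 65*y - 37 = 0.


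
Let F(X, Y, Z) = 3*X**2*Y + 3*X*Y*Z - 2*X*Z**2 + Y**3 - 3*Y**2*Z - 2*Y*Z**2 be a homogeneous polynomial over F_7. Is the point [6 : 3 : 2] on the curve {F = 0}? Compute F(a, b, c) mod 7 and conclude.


F(6,3,2) ≡ 4 (mod 7); P is NOT on the curve.

Evaluate F(6, 3, 2) term-by-term (mod 7).
  3*X**2*Y ↦ 3·36·3·1 = 324
  3*X*Y*Z ↦ 3·6·3·2 = 108
  -2*X*Z**2 ↦ -2·6·1·4 = -48
  Y**3 ↦ 1·1·27·1 = 27
  -3*Y**2*Z ↦ -3·1·9·2 = -54
  -2*Y*Z**2 ↦ -2·1·3·4 = -24
Sum: F(6, 3, 2) = (324) + (108) + (-48) + (27) + (-54) + (-24) = 333.
Reducing mod 7: 333 ≡ 4 (mod 7).
Since F(a, b, c) ≡ 4 ≠ 0 (mod 7), P does NOT lie on the curve.


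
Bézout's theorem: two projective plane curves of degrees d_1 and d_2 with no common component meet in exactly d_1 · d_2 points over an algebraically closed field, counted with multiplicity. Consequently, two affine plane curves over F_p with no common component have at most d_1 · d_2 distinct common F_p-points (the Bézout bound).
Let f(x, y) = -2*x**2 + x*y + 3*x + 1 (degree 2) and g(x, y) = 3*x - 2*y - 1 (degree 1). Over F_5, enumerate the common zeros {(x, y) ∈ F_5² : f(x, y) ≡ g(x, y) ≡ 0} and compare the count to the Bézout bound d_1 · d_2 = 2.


Common zeros: ∅; count = 0; Bézout bound = 2.

deg(f) = 2, deg(g) = 1, so Bézout bound = 2.
Scan x ∈ F_5. For each x, list the y ∈ F_5 with f(x, y) ≡ 0 and those with g(x, y) ≡ 0 (mod 5); the common zeros in that column are the intersection.
  x = 0: f ≡ 0 at y ∈ ∅; g ≡ 0 at y ∈ {2}; common: ∅.
  x = 1: f ≡ 0 at y ∈ {3}; g ≡ 0 at y ∈ {1}; common: ∅.
  x = 2: f ≡ 0 at y ∈ {3}; g ≡ 0 at y ∈ {0}; common: ∅.
  x = 3: f ≡ 0 at y ∈ {1}; g ≡ 0 at y ∈ {4}; common: ∅.
  x = 4: f ≡ 0 at y ∈ {1}; g ≡ 0 at y ∈ {3}; common: ∅.
Collecting: common zeros = ∅, so the count is 0.
Comparison with the Bézout bound: 0 ≤ 2 = deg(f)·deg(g), as expected for curves with no common component (the affine F_5-count falls short of the bound because intersections may lie at infinity, over extension fields, or carry multiplicity).


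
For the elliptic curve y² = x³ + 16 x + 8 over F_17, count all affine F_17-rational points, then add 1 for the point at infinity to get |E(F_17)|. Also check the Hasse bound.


Affine points = {(0, 5), (0, 12), (1, 5), (1, 12), (3, 7), (3, 10), (4, 0), (5, 3), (5, 14), (7, 2), (7, 15), (8, 6), (8, 11), (11, 6), (11, 11), (13, 4), (13, 13), (14, 1), (14, 16), (15, 6), (15, 11), (16, 5), (16, 12)}; affine count = 23; |E(F_17)| = 24.

Discriminant check: Δ ∝ 4a³ + 27b² = 4·16³ + 27·8² = 4·4096 + 27·64 ≡ 7 (mod 17). Nonzero ⇒ E is nonsingular.
For each x ∈ F_17, compute rhs = x³ + 16·x + 8 mod 17, then count y ∈ F_17 with y² ≡ rhs.
  x = 0: rhs = 8, matching y values: 5, 12 (2 points).
  x = 1: rhs = 8, matching y values: 5, 12 (2 points).
  x = 2: rhs = 14, matching y values: none (0 points).
  x = 3: rhs = 15, matching y values: 7, 10 (2 points).
  x = 4: rhs = 0, matching y values: 0 (1 points).
  x = 5: rhs = 9, matching y values: 3, 14 (2 points).
  x = 6: rhs = 14, matching y values: none (0 points).
  x = 7: rhs = 4, matching y values: 2, 15 (2 points).
  x = 8: rhs = 2, matching y values: 6, 11 (2 points).
  x = 9: rhs = 14, matching y values: none (0 points).
  x = 10: rhs = 12, matching y values: none (0 points).
  x = 11: rhs = 2, matching y values: 6, 11 (2 points).
  x = 12: rhs = 7, matching y values: none (0 points).
  x = 13: rhs = 16, matching y values: 4, 13 (2 points).
  x = 14: rhs = 1, matching y values: 1, 16 (2 points).
  x = 15: rhs = 2, matching y values: 6, 11 (2 points).
  x = 16: rhs = 8, matching y values: 5, 12 (2 points).
Total affine count: 23.
Full point count |E(F_17)| = 23 + 1 = 24.
Hasse bound: |24 − (17+1)| = |6| = 6 ≤ 2√17 ≈ 8.2462 ✓.


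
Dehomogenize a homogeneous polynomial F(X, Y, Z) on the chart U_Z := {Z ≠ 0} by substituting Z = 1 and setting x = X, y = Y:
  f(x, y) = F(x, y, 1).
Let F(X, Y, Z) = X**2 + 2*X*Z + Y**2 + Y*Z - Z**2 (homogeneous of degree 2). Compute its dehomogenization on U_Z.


f(x, y) = x**2 + 2*x + y**2 + y - 1

On U_Z we set Z = 1. Each monomial c·X^i·Y^j·Z^k in F becomes c·x^i·y^j·1^k = c·x^i·y^j.
Substituting Z = 1: F(X, Y, 1) = x**2 + 2*x + y**2 + y - 1.
Note: deg(f) ≤ deg(F) = 2; strict inequality happens when F is divisible by Z (lost terms).


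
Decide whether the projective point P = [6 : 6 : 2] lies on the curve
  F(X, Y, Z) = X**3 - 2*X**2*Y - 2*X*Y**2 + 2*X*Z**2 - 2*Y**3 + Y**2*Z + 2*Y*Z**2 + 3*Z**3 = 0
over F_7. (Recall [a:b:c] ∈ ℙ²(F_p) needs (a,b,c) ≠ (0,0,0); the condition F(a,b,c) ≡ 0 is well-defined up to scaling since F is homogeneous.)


F(6,6,2) ≡ 1 (mod 7); P is NOT on the curve.

Evaluate F(6, 6, 2) term-by-term (mod 7).
  X**3 ↦ 1·216·1·1 = 216
  -2*X**2*Y ↦ -2·36·6·1 = -432
  -2*X*Y**2 ↦ -2·6·36·1 = -432
  2*X*Z**2 ↦ 2·6·1·4 = 48
  -2*Y**3 ↦ -2·1·216·1 = -432
  Y**2*Z ↦ 1·1·36·2 = 72
  2*Y*Z**2 ↦ 2·1·6·4 = 48
  3*Z**3 ↦ 3·1·1·8 = 24
Sum: F(6, 6, 2) = (216) + (-432) + (-432) + (48) + (-432) + (72) + (48) + (24) = -888.
Reducing mod 7: -888 ≡ 1 (mod 7).
Since F(a, b, c) ≡ 1 ≠ 0 (mod 7), P does NOT lie on the curve.


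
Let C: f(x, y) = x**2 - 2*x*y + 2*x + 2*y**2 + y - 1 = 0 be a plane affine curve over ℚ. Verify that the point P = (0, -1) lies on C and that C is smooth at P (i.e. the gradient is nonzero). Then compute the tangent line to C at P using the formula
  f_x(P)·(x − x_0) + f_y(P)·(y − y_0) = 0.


Tangent line at P: 4*x - 3*y - 3 = 0.

Step 1: f(0, -1) = 0, so P lies on C.
Step 2: partial derivatives
  f_x(x, y) = 2*x - 2*y + 2, f_y(x, y) = -2*x + 4*y + 1.
  f_x(P) = 4, f_y(P) = -3 (gradient nonzero, so P is smooth).
Step 3: tangent line at P: 4·(x − 0) + -3·(y − -1) = 0.
Expanding: 4*x - 3*y - 3 = 0.


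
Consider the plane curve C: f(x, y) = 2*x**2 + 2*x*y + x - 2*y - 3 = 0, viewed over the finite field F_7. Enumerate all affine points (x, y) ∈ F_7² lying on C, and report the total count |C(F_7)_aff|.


Affine F_7-points: {(0, 2), (1, 0), (1, 1), (1, 2), (1, 3), (1, 4), (1, 5), (1, 6), (2, 0), (3, 6), (4, 5), (5, 4), (6, 3)}; count = 13.

For each of the 49 pairs (x, y) ∈ F_7², evaluate f(x, y) mod 7. Record the zeros.
  x = 0: [0↦4, 1↦2, 2↦0, 3↦5, 4↦3, 5↦1, 6↦6]  zeros at y ∈ {2}
  x = 1: [0↦0, 1↦0, 2↦0, 3↦0, 4↦0, 5↦0, 6↦0]  zeros at y ∈ {0, 1, 2, 3, 4, 5, 6}
  x = 2: [0↦0, 1↦2, 2↦4, 3↦6, 4↦1, 5↦3, 6↦5]  zeros at y ∈ {0}
  x = 3: [0↦4, 1↦1, 2↦5, 3↦2, 4↦6, 5↦3, 6↦0]  zeros at y ∈ {6}
  x = 4: [0↦5, 1↦4, 2↦3, 3↦2, 4↦1, 5↦0, 6↦6]  zeros at y ∈ {5}
  x = 5: [0↦3, 1↦4, 2↦5, 3↦6, 4↦0, 5↦1, 6↦2]  zeros at y ∈ {4}
  x = 6: [0↦5, 1↦1, 2↦4, 3↦0, 4↦3, 5↦6, 6↦2]  zeros at y ∈ {3}
Collecting zeros: affine points = {(0, 2), (1, 0), (1, 1), (1, 2), (1, 3), (1, 4), (1, 5), (1, 6), (2, 0), (3, 6), (4, 5), (5, 4), (6, 3)}.
Total count |C(F_7)_aff| = 13.


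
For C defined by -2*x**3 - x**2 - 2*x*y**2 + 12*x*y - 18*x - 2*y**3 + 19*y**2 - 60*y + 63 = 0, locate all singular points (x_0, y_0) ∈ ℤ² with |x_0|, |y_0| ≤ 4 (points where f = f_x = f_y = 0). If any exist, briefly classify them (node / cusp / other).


Singular points: {(0, 3)}; classification: node.

Compute partial derivatives:
  f_x = -6*x**2 - 2*x - 2*y**2 + 12*y - 18.
  f_y = -4*x*y + 12*x - 6*y**2 + 38*y - 60.
Scan x_0 ∈ {−4, ..., 4}. For each x_0, f_y(x_0, y) is a polynomial in y; find its integer roots y ∈ {−4, ..., 4}, then test f_x and f at those candidates.
  x = -4: f_y(-4, y) = -6*y**2 + 54*y - 108; vanishes at y ∈ {3}. (-4, 3): f_x = -88 ≠ 0.
  x = -3: f_y(-3, y) = -6*y**2 + 50*y - 96; vanishes at y ∈ {3}. (-3, 3): f_x = -48 ≠ 0.
  x = -2: f_y(-2, y) = -6*y**2 + 46*y - 84; vanishes at y ∈ {3}. (-2, 3): f_x = -20 ≠ 0.
  x = -1: f_y(-1, y) = -6*y**2 + 42*y - 72; vanishes at y ∈ {3, 4}. (-1, 3): f_x = -4 ≠ 0; (-1, 4): f_x = -6 ≠ 0.
  x = 0: f_y(0, y) = -6*y**2 + 38*y - 60; vanishes at y ∈ {3}. (0, 3): f_x = 0, f = 0 — SINGULAR.
  x = 1: f_y(1, y) = -6*y**2 + 34*y - 48; vanishes at y ∈ {3}. (1, 3): f_x = -8 ≠ 0.
  x = 2: f_y(2, y) = -6*y**2 + 30*y - 36; vanishes at y ∈ {2, 3}. (2, 2): f_x = -30 ≠ 0; (2, 3): f_x = -28 ≠ 0.
  x = 3: f_y(3, y) = -6*y**2 + 26*y - 24; vanishes at y ∈ {3}. (3, 3): f_x = -60 ≠ 0.
  x = 4: f_y(4, y) = -6*y**2 + 22*y - 12; vanishes at y ∈ {3}. (4, 3): f_x = -104 ≠ 0.
Only singular point on the grid: (0, 3).
Classify: substitute x = 0 + u, y = 3 + v and expand: f = -2*u**3 - u**2 - 2*u*v**2 - 2*v**3 + v**2.
No constant or linear terms (consistent with a singular point). Quadratic part: -u**2 + v**2. Cubic part: -2*u**3 - 2*u*v**2 - 2*v**3.
The quadratic part v**2 - u**2 = (v − u)(v + u) splits into two distinct linear factors, so there are two distinct tangent lines y − 3 = ±(x − 0) — this is a node (ordinary double point).
Classification: node.


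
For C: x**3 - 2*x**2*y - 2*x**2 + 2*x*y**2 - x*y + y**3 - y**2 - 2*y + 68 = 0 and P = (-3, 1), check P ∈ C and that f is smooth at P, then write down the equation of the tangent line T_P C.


Tangent line at P: 52*x - 28*y + 184 = 0.

Step 1: f(-3, 1) = 0, so P lies on C.
Step 2: partial derivatives
  f_x(x, y) = 3*x**2 - 4*x*y - 4*x + 2*y**2 - y, f_y(x, y) = -2*x**2 + 4*x*y - x + 3*y**2 - 2*y - 2.
  f_x(P) = 52, f_y(P) = -28 (gradient nonzero, so P is smooth).
Step 3: tangent line at P: 52·(x − -3) + -28·(y − 1) = 0.
Expanding: 52*x - 28*y + 184 = 0.


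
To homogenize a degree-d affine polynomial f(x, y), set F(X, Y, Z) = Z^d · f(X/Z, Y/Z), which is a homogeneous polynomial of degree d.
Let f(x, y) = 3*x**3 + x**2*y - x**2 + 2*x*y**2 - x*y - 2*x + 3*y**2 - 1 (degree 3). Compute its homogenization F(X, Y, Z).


F(X, Y, Z) = 3*X**3 + X**2*Y - X**2*Z + 2*X*Y**2 - X*Y*Z - 2*X*Z**2 + 3*Y**2*Z - Z**3

deg(f) = 3.
Substitute x = X/Z, y = Y/Z into f, then multiply by Z^3.
  monomial 3·x^3·y^0 ↦ 3·X^3·Y^0·Z^0.
  monomial 1·x^2·y^1 ↦ 1·X^2·Y^1·Z^0.
  monomial -1·x^2·y^0 ↦ -1·X^2·Y^0·Z^1.
  monomial 2·x^1·y^2 ↦ 2·X^1·Y^2·Z^0.
  monomial -1·x^1·y^1 ↦ -1·X^1·Y^1·Z^1.
  monomial -2·x^1·y^0 ↦ -2·X^1·Y^0·Z^2.
  monomial 3·x^0·y^2 ↦ 3·X^0·Y^2·Z^1.
  monomial -1·x^0·y^0 ↦ -1·X^0·Y^0·Z^3.
Collecting: F(X, Y, Z) = 3*X**3 + X**2*Y - X**2*Z + 2*X*Y**2 - X*Y*Z - 2*X*Z**2 + 3*Y**2*Z - Z**3.


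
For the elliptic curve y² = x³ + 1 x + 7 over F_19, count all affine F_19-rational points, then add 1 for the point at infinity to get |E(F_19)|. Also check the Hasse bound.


Affine points = {(0, 8), (0, 11), (1, 3), (1, 16), (2, 6), (2, 13), (5, 2), (5, 17), (6, 1), (6, 18), (9, 2), (9, 17), (11, 0), (17, 4), (17, 15), (18, 9), (18, 10)}; affine count = 17; |E(F_19)| = 18.

Discriminant check: Δ ∝ 4a³ + 27b² = 4·1³ + 27·7² = 4·1 + 27·49 ≡ 16 (mod 19). Nonzero ⇒ E is nonsingular.
For each x ∈ F_19, compute rhs = x³ + 1·x + 7 mod 19, then count y ∈ F_19 with y² ≡ rhs.
  x = 0: rhs = 7, matching y values: 8, 11 (2 points).
  x = 1: rhs = 9, matching y values: 3, 16 (2 points).
  x = 2: rhs = 17, matching y values: 6, 13 (2 points).
  x = 3: rhs = 18, matching y values: none (0 points).
  x = 4: rhs = 18, matching y values: none (0 points).
  x = 5: rhs = 4, matching y values: 2, 17 (2 points).
  x = 6: rhs = 1, matching y values: 1, 18 (2 points).
  x = 7: rhs = 15, matching y values: none (0 points).
  x = 8: rhs = 14, matching y values: none (0 points).
  x = 9: rhs = 4, matching y values: 2, 17 (2 points).
  x = 10: rhs = 10, matching y values: none (0 points).
  x = 11: rhs = 0, matching y values: 0 (1 points).
  x = 12: rhs = 18, matching y values: none (0 points).
  x = 13: rhs = 13, matching y values: none (0 points).
  x = 14: rhs = 10, matching y values: none (0 points).
  x = 15: rhs = 15, matching y values: none (0 points).
  x = 16: rhs = 15, matching y values: none (0 points).
  x = 17: rhs = 16, matching y values: 4, 15 (2 points).
  x = 18: rhs = 5, matching y values: 9, 10 (2 points).
Total affine count: 17.
Full point count |E(F_19)| = 17 + 1 = 18.
Hasse bound: |18 − (19+1)| = |-2| = 2 ≤ 2√19 ≈ 8.7178 ✓.


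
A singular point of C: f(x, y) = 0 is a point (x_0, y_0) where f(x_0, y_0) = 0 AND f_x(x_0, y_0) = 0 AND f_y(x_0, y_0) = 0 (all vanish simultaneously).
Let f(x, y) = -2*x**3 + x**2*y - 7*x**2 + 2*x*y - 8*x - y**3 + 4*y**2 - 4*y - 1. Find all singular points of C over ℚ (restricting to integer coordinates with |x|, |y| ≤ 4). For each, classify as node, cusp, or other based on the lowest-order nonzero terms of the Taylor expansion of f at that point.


Singular points: {(-1, 1)}; classification: cusp.

Compute partial derivatives:
  f_x = -6*x**2 + 2*x*y - 14*x + 2*y - 8.
  f_y = x**2 + 2*x - 3*y**2 + 8*y - 4.
Scan x_0 ∈ {−4, ..., 4}. For each x_0, f_y(x_0, y) is a polynomial in y; find its integer roots y ∈ {−4, ..., 4}, then test f_x and f at those candidates.
  x = -4: f_y(-4, y) = -3*y**2 + 8*y + 4; no integer root y with |y| ≤ 4.
  x = -3: f_y(-3, y) = -3*y**2 + 8*y - 1; no integer root y with |y| ≤ 4.
  x = -2: f_y(-2, y) = -3*y**2 + 8*y - 4; vanishes at y ∈ {2}. (-2, 2): f_x = -8 ≠ 0.
  x = -1: f_y(-1, y) = -3*y**2 + 8*y - 5; vanishes at y ∈ {1}. (-1, 1): f_x = 0, f = 0 — SINGULAR.
  x = 0: f_y(0, y) = -3*y**2 + 8*y - 4; vanishes at y ∈ {2}. (0, 2): f_x = -4 ≠ 0.
  x = 1: f_y(1, y) = -3*y**2 + 8*y - 1; no integer root y with |y| ≤ 4.
  x = 2: f_y(2, y) = -3*y**2 + 8*y + 4; no integer root y with |y| ≤ 4.
  x = 3: f_y(3, y) = -3*y**2 + 8*y + 11; vanishes at y ∈ {-1}. (3, -1): f_x = -112 ≠ 0.
  x = 4: f_y(4, y) = -3*y**2 + 8*y + 20; no integer root y with |y| ≤ 4.
Only singular point on the grid: (-1, 1).
Classify: substitute x = -1 + u, y = 1 + v and expand: f = -2*u**3 + u**2*v - v**3 + v**2.
No constant or linear terms (consistent with a singular point). Quadratic part: v**2. Cubic part: -2*u**3 + u**2*v - v**3.
The quadratic part v**2 is a perfect square, so there is a single (double) tangent line v = 0, i.e. y = 1. Restricting the cubic part to that line (v = 0) leaves -2*u**3 ≠ 0, so f is not divisible by v and the branch is v² ≈ 2*u**3 to lowest order — this is a cusp.
Classification: cusp.


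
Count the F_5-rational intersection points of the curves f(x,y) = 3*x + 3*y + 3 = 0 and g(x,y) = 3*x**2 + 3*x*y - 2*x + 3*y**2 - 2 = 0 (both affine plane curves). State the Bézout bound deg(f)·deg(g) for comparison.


Common zeros: {(1, 3), (2, 2)}; count = 2; Bézout bound = 2.

deg(f) = 1, deg(g) = 2, so Bézout bound = 2.
Scan x ∈ F_5. For each x, list the y ∈ F_5 with f(x, y) ≡ 0 and those with g(x, y) ≡ 0 (mod 5); the common zeros in that column are the intersection.
  x = 0: f ≡ 0 at y ∈ {4}; g ≡ 0 at y ∈ {2, 3}; common: ∅.
  x = 1: f ≡ 0 at y ∈ {3}; g ≡ 0 at y ∈ {1, 3}; common: {3}.
  x = 2: f ≡ 0 at y ∈ {2}; g ≡ 0 at y ∈ {1, 2}; common: {2}.
  x = 3: f ≡ 0 at y ∈ {1}; g ≡ 0 at y ∈ ∅; common: ∅.
  x = 4: f ≡ 0 at y ∈ {0}; g ≡ 0 at y ∈ ∅; common: ∅.
Collecting: common zeros = {(1, 3), (2, 2)}, so the count is 2.
Comparison with the Bézout bound: 2 ≤ 2 = deg(f)·deg(g), as expected for curves with no common component (the bound is attained).
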